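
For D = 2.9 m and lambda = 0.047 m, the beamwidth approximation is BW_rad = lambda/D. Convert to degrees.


BW_rad = 0.047 / 2.9 = 0.016207
BW_deg = 0.93 degrees

0.93 degrees


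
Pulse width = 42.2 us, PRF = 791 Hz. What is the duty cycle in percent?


DC = 42.2e-6 * 791 * 100 = 3.34%

3.34%


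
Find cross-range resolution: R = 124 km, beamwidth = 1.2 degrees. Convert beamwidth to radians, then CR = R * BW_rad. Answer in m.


BW_rad = 0.020943951
CR = 124000 * 0.020943951 = 2597.0 m

2597.0 m


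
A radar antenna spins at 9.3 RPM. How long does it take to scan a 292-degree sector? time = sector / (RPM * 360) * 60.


t = 292 / (9.3 * 360) * 60 = 5.23 s

5.23 s


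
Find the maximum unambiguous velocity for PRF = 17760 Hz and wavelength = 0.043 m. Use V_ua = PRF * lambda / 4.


V_ua = 17760 * 0.043 / 4 = 190.9 m/s

190.9 m/s


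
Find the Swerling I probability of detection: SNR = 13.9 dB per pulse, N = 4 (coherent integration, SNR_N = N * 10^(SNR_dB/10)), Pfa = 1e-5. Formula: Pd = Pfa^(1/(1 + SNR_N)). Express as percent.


SNR_lin = 10^(13.9/10) = 24.54709
SNR_N = 4 * 24.54709 = 98.18836
1/(1 + SNR_N) = 1/99.18836 = 0.0100818
Pd = (1e-5)^0.0100818 = 0.89041
Pd = 89.0%

89.0%


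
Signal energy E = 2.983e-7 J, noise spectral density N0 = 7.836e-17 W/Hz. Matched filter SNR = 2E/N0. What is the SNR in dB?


SNR_lin = 2 * 2.983e-7 / 7.836e-17 = 7.614e9
SNR_dB = 10*log10(7.614e9) = 98.8 dB

98.8 dB


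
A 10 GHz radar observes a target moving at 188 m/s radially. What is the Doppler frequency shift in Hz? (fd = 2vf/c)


fd = 2 * 188 * 10000000000.0 / 3e8 = 12533.3 Hz

12533.3 Hz


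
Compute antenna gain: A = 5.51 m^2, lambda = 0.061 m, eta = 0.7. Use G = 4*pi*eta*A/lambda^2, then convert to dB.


G_linear = 4*pi*0.7*5.51/0.061^2 = 13025.66
G_dB = 10*log10(13025.66) = 41.1 dB

41.1 dB


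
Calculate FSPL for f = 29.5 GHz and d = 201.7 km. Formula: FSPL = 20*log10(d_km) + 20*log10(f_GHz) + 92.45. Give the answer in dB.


20*log10(201.7) = 46.09
20*log10(29.5) = 29.4
FSPL = 167.9 dB

167.9 dB


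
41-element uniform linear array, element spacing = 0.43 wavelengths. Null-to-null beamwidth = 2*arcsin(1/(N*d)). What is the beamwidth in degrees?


1/(N*d) = 1/(41*0.43) = 0.056721
BW = 2*arcsin(0.056721) = 6.5 degrees

6.5 degrees


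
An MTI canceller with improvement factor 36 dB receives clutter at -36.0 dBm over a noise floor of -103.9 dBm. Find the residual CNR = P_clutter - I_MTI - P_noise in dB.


CNR = -36.0 - 36 - (-103.9) = 31.9 dB

31.9 dB


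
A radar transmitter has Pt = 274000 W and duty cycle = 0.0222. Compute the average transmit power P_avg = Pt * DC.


P_avg = 274000 * 0.0222 = 6082.8 W

6082.8 W


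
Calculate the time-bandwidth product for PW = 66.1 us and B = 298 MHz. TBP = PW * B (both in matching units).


TBP = 66.1 * 298 = 19697.8

19697.8


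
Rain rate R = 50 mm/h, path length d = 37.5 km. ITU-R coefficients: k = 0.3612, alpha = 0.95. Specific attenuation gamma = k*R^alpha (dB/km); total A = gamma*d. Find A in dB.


gamma = 0.3612 * 50^0.95 = 14.851463 dB/km
A = 14.851463 * 37.5 = 556.93 dB

556.93 dB


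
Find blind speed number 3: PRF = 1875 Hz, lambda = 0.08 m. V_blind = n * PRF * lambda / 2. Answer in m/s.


V_blind = 3 * 1875 * 0.08 / 2 = 225.0 m/s

225.0 m/s


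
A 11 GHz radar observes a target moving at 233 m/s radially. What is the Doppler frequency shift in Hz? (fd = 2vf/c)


fd = 2 * 233 * 11000000000.0 / 3e8 = 17086.7 Hz

17086.7 Hz


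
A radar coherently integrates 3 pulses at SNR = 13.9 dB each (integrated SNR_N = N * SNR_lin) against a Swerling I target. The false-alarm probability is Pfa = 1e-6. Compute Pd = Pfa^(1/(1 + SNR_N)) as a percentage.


SNR_lin = 10^(13.9/10) = 24.54709
SNR_N = 3 * 24.54709 = 73.64127
1/(1 + SNR_N) = 1/74.64127 = 0.0133974
Pd = (1e-6)^0.0133974 = 0.83103
Pd = 83.1%

83.1%


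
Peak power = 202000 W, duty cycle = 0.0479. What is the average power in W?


P_avg = 202000 * 0.0479 = 9675.8 W

9675.8 W


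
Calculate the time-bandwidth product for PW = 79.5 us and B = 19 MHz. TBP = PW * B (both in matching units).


TBP = 79.5 * 19 = 1510.5

1510.5


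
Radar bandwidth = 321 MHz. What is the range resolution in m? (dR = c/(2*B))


dR = 3e8 / (2 * 321000000.0) = 0.47 m

0.47 m


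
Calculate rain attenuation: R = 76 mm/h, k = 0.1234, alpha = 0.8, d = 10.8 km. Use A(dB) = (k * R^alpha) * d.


gamma = 0.1234 * 76^0.8 = 3.944265 dB/km
A = 3.944265 * 10.8 = 42.6 dB

42.6 dB


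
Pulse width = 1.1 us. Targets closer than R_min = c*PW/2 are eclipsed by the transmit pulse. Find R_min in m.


R_min = 3e8 * 1.1e-6 / 2 = 165.0 m

165.0 m


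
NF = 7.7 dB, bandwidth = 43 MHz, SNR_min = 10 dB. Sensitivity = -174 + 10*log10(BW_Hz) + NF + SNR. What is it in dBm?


10*log10(43000000.0) = 76.33
S = -174 + 76.33 + 7.7 + 10 = -80.0 dBm

-80.0 dBm


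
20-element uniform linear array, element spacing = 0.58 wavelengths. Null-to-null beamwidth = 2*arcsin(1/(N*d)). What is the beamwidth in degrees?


1/(N*d) = 1/(20*0.58) = 0.086207
BW = 2*arcsin(0.086207) = 9.9 degrees

9.9 degrees


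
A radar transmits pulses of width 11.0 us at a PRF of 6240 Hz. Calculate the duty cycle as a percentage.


DC = 11.0e-6 * 6240 * 100 = 6.86%

6.86%


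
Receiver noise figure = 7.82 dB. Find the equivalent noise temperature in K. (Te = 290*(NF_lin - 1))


NF_lin = 10^(7.82/10) = 6.053409
Te = 290 * (6.053409 - 1) = 1465.5 K

1465.5 K


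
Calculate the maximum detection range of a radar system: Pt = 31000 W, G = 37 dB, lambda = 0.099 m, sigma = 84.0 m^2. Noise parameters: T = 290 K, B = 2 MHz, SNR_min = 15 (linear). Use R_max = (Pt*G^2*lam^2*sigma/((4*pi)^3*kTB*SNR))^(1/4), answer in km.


G_lin = 10^(37/10) = 5011.872336
R^4 = 31000 * 5011.872336^2 * 0.099^2 * 84.0 / ((4*pi)^3 * 1.38e-23 * 290 * 2000000.0 * 15)
R^4 = 2.69081e21 m^4
R_max = (2.69081e21)^(1/4) = 227756.5 m = 227.8 km

227.8 km


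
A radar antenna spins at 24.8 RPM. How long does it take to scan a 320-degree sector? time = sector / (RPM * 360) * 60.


t = 320 / (24.8 * 360) * 60 = 2.15 s

2.15 s


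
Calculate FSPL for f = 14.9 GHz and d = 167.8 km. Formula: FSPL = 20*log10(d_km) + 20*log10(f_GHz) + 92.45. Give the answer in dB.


20*log10(167.8) = 44.5
20*log10(14.9) = 23.46
FSPL = 160.4 dB

160.4 dB


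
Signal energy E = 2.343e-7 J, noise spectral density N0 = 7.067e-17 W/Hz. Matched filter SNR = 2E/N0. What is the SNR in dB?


SNR_lin = 2 * 2.343e-7 / 7.067e-17 = 6.631e9
SNR_dB = 10*log10(6.631e9) = 98.2 dB

98.2 dB


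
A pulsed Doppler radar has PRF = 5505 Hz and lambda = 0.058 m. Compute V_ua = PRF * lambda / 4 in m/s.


V_ua = 5505 * 0.058 / 4 = 79.8 m/s

79.8 m/s


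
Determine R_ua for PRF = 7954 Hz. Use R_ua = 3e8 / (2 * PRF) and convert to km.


R_ua = 3e8 / (2 * 7954) = 18858.4 m = 18.9 km

18.9 km


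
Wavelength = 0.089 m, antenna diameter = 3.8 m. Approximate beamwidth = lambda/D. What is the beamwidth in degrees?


BW_rad = 0.089 / 3.8 = 0.023421
BW_deg = 1.34 degrees

1.34 degrees


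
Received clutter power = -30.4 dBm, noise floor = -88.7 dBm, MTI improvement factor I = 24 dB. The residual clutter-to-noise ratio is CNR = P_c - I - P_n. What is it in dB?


CNR = -30.4 - 24 - (-88.7) = 34.3 dB

34.3 dB


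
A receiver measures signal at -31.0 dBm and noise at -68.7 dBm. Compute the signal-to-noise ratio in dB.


SNR = -31.0 - (-68.7) = 37.7 dB

37.7 dB


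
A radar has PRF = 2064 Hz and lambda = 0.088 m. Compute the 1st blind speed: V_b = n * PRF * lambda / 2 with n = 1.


V_blind = 1 * 2064 * 0.088 / 2 = 90.8 m/s

90.8 m/s


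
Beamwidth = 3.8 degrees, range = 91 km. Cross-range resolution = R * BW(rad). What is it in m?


BW_rad = 0.066322512
CR = 91000 * 0.066322512 = 6035.3 m

6035.3 m


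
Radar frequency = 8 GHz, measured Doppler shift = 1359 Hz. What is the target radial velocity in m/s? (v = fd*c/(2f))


v = 1359 * 3e8 / (2 * 8000000000.0) = 25.5 m/s

25.5 m/s


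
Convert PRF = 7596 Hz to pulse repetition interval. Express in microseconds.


PRI = 1/7596 = 0.0001316482 s = 131.6 us

131.6 us


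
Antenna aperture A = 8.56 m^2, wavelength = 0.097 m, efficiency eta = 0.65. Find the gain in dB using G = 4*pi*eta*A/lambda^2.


G_linear = 4*pi*0.65*8.56/0.097^2 = 7431.11
G_dB = 10*log10(7431.11) = 38.7 dB

38.7 dB


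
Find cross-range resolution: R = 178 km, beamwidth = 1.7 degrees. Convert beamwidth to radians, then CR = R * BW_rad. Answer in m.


BW_rad = 0.029670597
CR = 178000 * 0.029670597 = 5281.4 m

5281.4 m


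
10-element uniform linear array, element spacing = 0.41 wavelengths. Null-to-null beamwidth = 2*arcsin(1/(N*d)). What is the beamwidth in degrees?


1/(N*d) = 1/(10*0.41) = 0.243902
BW = 2*arcsin(0.243902) = 28.2 degrees

28.2 degrees


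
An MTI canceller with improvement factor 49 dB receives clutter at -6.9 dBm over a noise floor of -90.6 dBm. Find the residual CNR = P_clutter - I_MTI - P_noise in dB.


CNR = -6.9 - 49 - (-90.6) = 34.7 dB

34.7 dB


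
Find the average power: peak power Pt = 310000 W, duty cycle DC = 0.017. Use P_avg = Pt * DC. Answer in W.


P_avg = 310000 * 0.017 = 5270.0 W

5270.0 W


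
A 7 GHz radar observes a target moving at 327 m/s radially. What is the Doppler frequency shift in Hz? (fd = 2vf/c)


fd = 2 * 327 * 7000000000.0 / 3e8 = 15260.0 Hz

15260.0 Hz


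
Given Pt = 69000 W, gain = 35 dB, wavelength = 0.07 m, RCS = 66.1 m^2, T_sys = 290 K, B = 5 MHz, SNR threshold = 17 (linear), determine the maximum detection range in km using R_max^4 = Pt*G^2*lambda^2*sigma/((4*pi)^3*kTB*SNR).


G_lin = 10^(35/10) = 3162.27766
R^4 = 69000 * 3162.27766^2 * 0.07^2 * 66.1 / ((4*pi)^3 * 1.38e-23 * 290 * 5000000.0 * 17)
R^4 = 3.31071e20 m^4
R_max = (3.31071e20)^(1/4) = 134890.2 m = 134.9 km

134.9 km


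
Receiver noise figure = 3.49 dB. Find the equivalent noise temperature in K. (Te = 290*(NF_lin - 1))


NF_lin = 10^(3.49/10) = 2.233572
Te = 290 * (2.233572 - 1) = 357.7 K

357.7 K


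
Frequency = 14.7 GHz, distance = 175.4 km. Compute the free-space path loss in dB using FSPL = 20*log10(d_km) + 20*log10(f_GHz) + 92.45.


20*log10(175.4) = 44.88
20*log10(14.7) = 23.35
FSPL = 160.7 dB

160.7 dB


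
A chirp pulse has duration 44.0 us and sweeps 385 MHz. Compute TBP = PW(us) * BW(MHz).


TBP = 44.0 * 385 = 16940.0

16940.0


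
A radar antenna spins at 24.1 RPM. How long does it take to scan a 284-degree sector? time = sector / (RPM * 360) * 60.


t = 284 / (24.1 * 360) * 60 = 1.96 s

1.96 s


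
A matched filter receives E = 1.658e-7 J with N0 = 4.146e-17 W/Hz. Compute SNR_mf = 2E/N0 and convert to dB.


SNR_lin = 2 * 1.658e-7 / 4.146e-17 = 7.998e9
SNR_dB = 10*log10(7.998e9) = 99.0 dB

99.0 dB


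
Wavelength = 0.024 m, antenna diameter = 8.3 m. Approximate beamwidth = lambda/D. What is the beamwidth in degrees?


BW_rad = 0.024 / 8.3 = 0.002892
BW_deg = 0.17 degrees

0.17 degrees


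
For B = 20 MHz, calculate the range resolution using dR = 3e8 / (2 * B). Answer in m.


dR = 3e8 / (2 * 20000000.0) = 7.5 m

7.5 m


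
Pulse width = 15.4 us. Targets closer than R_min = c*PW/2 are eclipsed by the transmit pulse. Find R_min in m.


R_min = 3e8 * 15.4e-6 / 2 = 2310.0 m

2310.0 m


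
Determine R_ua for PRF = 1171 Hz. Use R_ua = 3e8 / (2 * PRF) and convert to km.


R_ua = 3e8 / (2 * 1171) = 128095.6 m = 128.1 km

128.1 km


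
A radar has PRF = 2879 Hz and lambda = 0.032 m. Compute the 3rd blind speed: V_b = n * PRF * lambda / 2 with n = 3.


V_blind = 3 * 2879 * 0.032 / 2 = 138.2 m/s

138.2 m/s


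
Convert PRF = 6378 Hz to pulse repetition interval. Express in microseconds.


PRI = 1/6378 = 0.000156789 s = 156.8 us

156.8 us


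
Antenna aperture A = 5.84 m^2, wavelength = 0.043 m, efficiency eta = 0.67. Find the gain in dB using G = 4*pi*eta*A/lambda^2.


G_linear = 4*pi*0.67*5.84/0.043^2 = 26592.59
G_dB = 10*log10(26592.59) = 44.2 dB

44.2 dB


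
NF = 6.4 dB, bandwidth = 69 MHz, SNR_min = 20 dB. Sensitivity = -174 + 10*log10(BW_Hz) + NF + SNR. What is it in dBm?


10*log10(69000000.0) = 78.39
S = -174 + 78.39 + 6.4 + 20 = -69.2 dBm

-69.2 dBm


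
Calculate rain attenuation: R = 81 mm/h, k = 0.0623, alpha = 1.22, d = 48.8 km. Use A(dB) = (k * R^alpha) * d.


gamma = 0.0623 * 81^1.22 = 13.269048 dB/km
A = 13.269048 * 48.8 = 647.53 dB

647.53 dB


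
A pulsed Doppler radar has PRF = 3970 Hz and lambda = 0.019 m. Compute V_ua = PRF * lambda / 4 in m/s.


V_ua = 3970 * 0.019 / 4 = 18.9 m/s

18.9 m/s


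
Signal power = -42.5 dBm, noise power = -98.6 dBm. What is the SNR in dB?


SNR = -42.5 - (-98.6) = 56.1 dB

56.1 dB


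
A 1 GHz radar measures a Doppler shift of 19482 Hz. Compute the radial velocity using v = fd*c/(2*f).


v = 19482 * 3e8 / (2 * 1000000000.0) = 2922.3 m/s

2922.3 m/s


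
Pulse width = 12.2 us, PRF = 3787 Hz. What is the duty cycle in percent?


DC = 12.2e-6 * 3787 * 100 = 4.62%

4.62%


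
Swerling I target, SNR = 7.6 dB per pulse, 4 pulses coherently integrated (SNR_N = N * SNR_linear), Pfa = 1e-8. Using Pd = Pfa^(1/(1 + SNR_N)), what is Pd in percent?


SNR_lin = 10^(7.6/10) = 5.7544
SNR_N = 4 * 5.7544 = 23.0176
1/(1 + SNR_N) = 1/24.0176 = 0.0416361
Pd = (1e-8)^0.0416361 = 0.46442
Pd = 46.4%

46.4%


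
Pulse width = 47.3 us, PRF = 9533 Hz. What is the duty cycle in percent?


DC = 47.3e-6 * 9533 * 100 = 45.09%

45.09%


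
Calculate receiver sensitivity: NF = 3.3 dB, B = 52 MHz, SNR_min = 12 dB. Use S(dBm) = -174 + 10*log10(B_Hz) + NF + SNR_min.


10*log10(52000000.0) = 77.16
S = -174 + 77.16 + 3.3 + 12 = -81.5 dBm

-81.5 dBm


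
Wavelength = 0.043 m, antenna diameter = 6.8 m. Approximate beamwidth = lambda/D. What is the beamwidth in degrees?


BW_rad = 0.043 / 6.8 = 0.006324
BW_deg = 0.36 degrees

0.36 degrees


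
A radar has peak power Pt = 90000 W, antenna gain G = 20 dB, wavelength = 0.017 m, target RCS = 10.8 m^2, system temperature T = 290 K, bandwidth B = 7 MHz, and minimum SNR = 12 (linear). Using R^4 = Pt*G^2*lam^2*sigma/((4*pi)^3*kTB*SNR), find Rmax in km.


G_lin = 10^(20/10) = 100.0
R^4 = 90000 * 100.0^2 * 0.017^2 * 10.8 / ((4*pi)^3 * 1.38e-23 * 290 * 7000000.0 * 12)
R^4 = 4.21093e15 m^4
R_max = (4.21093e15)^(1/4) = 8055.5 m = 8.1 km

8.1 km


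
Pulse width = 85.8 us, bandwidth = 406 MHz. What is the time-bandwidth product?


TBP = 85.8 * 406 = 34834.8

34834.8


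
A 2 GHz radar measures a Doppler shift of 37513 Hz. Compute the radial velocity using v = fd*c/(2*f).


v = 37513 * 3e8 / (2 * 2000000000.0) = 2813.5 m/s

2813.5 m/s


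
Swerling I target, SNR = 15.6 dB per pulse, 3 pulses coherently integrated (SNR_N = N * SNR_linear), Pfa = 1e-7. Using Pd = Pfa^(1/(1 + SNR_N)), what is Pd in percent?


SNR_lin = 10^(15.6/10) = 36.30781
SNR_N = 3 * 36.30781 = 108.92343
1/(1 + SNR_N) = 1/109.92343 = 0.0090972
Pd = (1e-7)^0.0090972 = 0.86361
Pd = 86.4%

86.4%


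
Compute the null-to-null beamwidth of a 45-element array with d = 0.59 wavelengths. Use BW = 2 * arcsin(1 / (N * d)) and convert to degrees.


1/(N*d) = 1/(45*0.59) = 0.037665
BW = 2*arcsin(0.037665) = 4.3 degrees

4.3 degrees


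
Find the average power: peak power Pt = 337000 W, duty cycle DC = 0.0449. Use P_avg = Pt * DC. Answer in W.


P_avg = 337000 * 0.0449 = 15131.3 W

15131.3 W


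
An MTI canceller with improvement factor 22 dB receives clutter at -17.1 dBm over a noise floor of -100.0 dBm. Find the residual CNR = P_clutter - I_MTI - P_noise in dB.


CNR = -17.1 - 22 - (-100.0) = 60.9 dB

60.9 dB


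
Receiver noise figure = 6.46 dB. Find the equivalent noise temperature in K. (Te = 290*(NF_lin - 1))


NF_lin = 10^(6.46/10) = 4.425884
Te = 290 * (4.425884 - 1) = 993.5 K

993.5 K


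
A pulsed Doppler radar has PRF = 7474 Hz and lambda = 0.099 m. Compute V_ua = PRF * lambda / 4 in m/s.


V_ua = 7474 * 0.099 / 4 = 185.0 m/s

185.0 m/s


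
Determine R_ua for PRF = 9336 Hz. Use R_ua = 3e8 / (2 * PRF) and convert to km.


R_ua = 3e8 / (2 * 9336) = 16066.8 m = 16.1 km

16.1 km


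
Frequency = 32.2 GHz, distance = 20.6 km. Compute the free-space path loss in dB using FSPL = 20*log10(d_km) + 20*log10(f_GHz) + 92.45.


20*log10(20.6) = 26.28
20*log10(32.2) = 30.16
FSPL = 148.9 dB

148.9 dB


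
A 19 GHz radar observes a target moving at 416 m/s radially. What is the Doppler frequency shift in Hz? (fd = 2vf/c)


fd = 2 * 416 * 19000000000.0 / 3e8 = 52693.3 Hz

52693.3 Hz


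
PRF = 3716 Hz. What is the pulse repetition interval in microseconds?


PRI = 1/3716 = 0.0002691066 s = 269.1 us

269.1 us


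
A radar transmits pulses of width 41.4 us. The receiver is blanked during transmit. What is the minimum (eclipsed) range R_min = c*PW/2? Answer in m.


R_min = 3e8 * 41.4e-6 / 2 = 6210.0 m

6210.0 m


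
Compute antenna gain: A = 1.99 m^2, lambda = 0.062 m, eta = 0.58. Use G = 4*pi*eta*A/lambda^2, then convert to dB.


G_linear = 4*pi*0.58*1.99/0.062^2 = 3773.18
G_dB = 10*log10(3773.18) = 35.8 dB

35.8 dB


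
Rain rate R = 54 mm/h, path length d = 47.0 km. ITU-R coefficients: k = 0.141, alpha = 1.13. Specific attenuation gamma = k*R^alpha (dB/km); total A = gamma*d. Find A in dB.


gamma = 0.141 * 54^1.13 = 12.788631 dB/km
A = 12.788631 * 47.0 = 601.07 dB

601.07 dB


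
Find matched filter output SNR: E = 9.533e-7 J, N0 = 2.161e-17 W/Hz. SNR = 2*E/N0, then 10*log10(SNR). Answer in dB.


SNR_lin = 2 * 9.533e-7 / 2.161e-17 = 8.823e10
SNR_dB = 10*log10(8.823e10) = 109.5 dB

109.5 dB


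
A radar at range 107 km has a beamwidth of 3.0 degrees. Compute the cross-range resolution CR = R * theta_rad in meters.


BW_rad = 0.052359878
CR = 107000 * 0.052359878 = 5602.5 m

5602.5 m


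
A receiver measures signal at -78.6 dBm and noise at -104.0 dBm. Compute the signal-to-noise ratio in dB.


SNR = -78.6 - (-104.0) = 25.4 dB

25.4 dB


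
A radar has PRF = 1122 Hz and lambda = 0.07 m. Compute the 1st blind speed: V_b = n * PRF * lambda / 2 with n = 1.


V_blind = 1 * 1122 * 0.07 / 2 = 39.3 m/s

39.3 m/s


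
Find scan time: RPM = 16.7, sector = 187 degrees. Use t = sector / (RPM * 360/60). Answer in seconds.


t = 187 / (16.7 * 360) * 60 = 1.87 s

1.87 s


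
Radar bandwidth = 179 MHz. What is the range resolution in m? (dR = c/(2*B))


dR = 3e8 / (2 * 179000000.0) = 0.84 m

0.84 m


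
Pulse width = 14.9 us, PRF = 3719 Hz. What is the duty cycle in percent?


DC = 14.9e-6 * 3719 * 100 = 5.54%

5.54%


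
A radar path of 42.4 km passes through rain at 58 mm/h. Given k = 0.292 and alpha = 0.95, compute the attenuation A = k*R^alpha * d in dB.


gamma = 0.292 * 58^0.95 = 13.824182 dB/km
A = 13.824182 * 42.4 = 586.15 dB

586.15 dB


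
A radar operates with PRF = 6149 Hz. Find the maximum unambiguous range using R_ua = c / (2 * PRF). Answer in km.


R_ua = 3e8 / (2 * 6149) = 24394.2 m = 24.4 km

24.4 km


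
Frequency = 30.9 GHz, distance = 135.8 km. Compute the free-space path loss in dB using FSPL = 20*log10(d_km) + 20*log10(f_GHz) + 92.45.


20*log10(135.8) = 42.66
20*log10(30.9) = 29.8
FSPL = 164.9 dB

164.9 dB


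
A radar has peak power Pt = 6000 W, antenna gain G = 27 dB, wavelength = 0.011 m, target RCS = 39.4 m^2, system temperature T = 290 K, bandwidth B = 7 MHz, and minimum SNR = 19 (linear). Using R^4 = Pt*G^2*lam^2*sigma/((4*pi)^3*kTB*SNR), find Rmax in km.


G_lin = 10^(27/10) = 501.187234
R^4 = 6000 * 501.187234^2 * 0.011^2 * 39.4 / ((4*pi)^3 * 1.38e-23 * 290 * 7000000.0 * 19)
R^4 = 6.80259e15 m^4
R_max = (6.80259e15)^(1/4) = 9081.7 m = 9.1 km

9.1 km


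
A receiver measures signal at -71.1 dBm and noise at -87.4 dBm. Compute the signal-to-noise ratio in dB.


SNR = -71.1 - (-87.4) = 16.3 dB

16.3 dB


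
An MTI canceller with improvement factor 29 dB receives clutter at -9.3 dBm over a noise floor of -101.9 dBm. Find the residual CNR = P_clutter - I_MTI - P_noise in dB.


CNR = -9.3 - 29 - (-101.9) = 63.6 dB

63.6 dB


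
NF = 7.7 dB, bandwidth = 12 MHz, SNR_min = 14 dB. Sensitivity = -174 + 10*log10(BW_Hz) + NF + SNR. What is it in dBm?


10*log10(12000000.0) = 70.79
S = -174 + 70.79 + 7.7 + 14 = -81.5 dBm

-81.5 dBm


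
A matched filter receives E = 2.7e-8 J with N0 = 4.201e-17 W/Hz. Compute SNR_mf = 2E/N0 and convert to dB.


SNR_lin = 2 * 2.7e-8 / 4.201e-17 = 1.285e9
SNR_dB = 10*log10(1.285e9) = 91.1 dB

91.1 dB


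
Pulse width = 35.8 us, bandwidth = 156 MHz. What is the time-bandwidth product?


TBP = 35.8 * 156 = 5584.8

5584.8


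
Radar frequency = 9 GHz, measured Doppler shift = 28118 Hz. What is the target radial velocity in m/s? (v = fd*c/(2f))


v = 28118 * 3e8 / (2 * 9000000000.0) = 468.6 m/s

468.6 m/s


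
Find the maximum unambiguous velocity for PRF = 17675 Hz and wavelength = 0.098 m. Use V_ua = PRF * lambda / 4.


V_ua = 17675 * 0.098 / 4 = 433.0 m/s

433.0 m/s


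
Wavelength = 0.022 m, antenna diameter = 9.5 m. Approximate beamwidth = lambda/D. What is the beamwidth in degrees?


BW_rad = 0.022 / 9.5 = 0.002316
BW_deg = 0.13 degrees

0.13 degrees


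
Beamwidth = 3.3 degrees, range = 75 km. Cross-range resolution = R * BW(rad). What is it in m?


BW_rad = 0.057595865
CR = 75000 * 0.057595865 = 4319.7 m

4319.7 m


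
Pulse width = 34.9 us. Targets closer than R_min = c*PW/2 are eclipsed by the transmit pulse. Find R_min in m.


R_min = 3e8 * 34.9e-6 / 2 = 5235.0 m

5235.0 m


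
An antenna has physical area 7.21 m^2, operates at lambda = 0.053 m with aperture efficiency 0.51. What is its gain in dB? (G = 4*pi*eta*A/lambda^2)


G_linear = 4*pi*0.51*7.21/0.053^2 = 16449.91
G_dB = 10*log10(16449.91) = 42.2 dB

42.2 dB


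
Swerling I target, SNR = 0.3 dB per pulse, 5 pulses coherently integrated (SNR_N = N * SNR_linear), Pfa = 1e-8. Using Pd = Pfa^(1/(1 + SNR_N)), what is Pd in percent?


SNR_lin = 10^(0.3/10) = 1.07152
SNR_N = 5 * 1.07152 = 5.3576
1/(1 + SNR_N) = 1/6.3576 = 0.1572921
Pd = (1e-8)^0.1572921 = 0.05516
Pd = 5.5%

5.5%


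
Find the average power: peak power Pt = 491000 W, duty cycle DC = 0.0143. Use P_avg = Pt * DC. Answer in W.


P_avg = 491000 * 0.0143 = 7021.3 W

7021.3 W


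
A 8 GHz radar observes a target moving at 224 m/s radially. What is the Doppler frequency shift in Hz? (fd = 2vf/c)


fd = 2 * 224 * 8000000000.0 / 3e8 = 11946.7 Hz

11946.7 Hz


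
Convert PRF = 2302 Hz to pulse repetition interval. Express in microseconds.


PRI = 1/2302 = 0.0004344049 s = 434.4 us

434.4 us


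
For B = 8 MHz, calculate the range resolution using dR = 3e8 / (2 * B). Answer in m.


dR = 3e8 / (2 * 8000000.0) = 18.75 m

18.75 m


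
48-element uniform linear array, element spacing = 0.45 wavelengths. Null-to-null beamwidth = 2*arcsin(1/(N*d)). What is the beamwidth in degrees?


1/(N*d) = 1/(48*0.45) = 0.046296
BW = 2*arcsin(0.046296) = 5.3 degrees

5.3 degrees


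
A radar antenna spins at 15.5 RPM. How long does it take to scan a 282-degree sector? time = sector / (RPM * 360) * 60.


t = 282 / (15.5 * 360) * 60 = 3.03 s

3.03 s


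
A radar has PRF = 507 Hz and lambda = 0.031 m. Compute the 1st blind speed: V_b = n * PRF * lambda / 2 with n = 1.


V_blind = 1 * 507 * 0.031 / 2 = 7.9 m/s

7.9 m/s


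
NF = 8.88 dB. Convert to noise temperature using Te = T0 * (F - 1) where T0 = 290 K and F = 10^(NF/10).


NF_lin = 10^(8.88/10) = 7.726806
Te = 290 * (7.726806 - 1) = 1950.8 K

1950.8 K


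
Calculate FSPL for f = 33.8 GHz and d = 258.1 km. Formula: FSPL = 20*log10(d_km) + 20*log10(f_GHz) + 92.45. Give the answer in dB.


20*log10(258.1) = 48.24
20*log10(33.8) = 30.58
FSPL = 171.3 dB

171.3 dB


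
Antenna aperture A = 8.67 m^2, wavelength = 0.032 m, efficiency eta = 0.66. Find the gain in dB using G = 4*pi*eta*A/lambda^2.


G_linear = 4*pi*0.66*8.67/0.032^2 = 70221.96
G_dB = 10*log10(70221.96) = 48.5 dB

48.5 dB


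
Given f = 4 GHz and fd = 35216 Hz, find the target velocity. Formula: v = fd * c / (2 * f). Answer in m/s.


v = 35216 * 3e8 / (2 * 4000000000.0) = 1320.6 m/s

1320.6 m/s


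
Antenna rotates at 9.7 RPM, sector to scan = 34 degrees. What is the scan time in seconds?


t = 34 / (9.7 * 360) * 60 = 0.58 s

0.58 s


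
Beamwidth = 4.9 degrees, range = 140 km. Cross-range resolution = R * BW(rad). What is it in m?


BW_rad = 0.085521133
CR = 140000 * 0.085521133 = 11973.0 m

11973.0 m


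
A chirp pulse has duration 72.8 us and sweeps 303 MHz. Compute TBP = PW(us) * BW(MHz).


TBP = 72.8 * 303 = 22058.4

22058.4


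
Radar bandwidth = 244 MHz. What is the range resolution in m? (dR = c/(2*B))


dR = 3e8 / (2 * 244000000.0) = 0.61 m

0.61 m


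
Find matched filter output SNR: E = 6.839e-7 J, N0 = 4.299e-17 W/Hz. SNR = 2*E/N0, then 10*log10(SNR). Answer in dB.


SNR_lin = 2 * 6.839e-7 / 4.299e-17 = 3.182e10
SNR_dB = 10*log10(3.182e10) = 105.0 dB

105.0 dB


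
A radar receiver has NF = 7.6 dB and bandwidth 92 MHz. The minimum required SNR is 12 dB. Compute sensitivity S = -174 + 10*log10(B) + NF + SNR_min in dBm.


10*log10(92000000.0) = 79.64
S = -174 + 79.64 + 7.6 + 12 = -74.8 dBm

-74.8 dBm


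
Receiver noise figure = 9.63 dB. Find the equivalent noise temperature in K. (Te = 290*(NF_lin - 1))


NF_lin = 10^(9.63/10) = 9.183326
Te = 290 * (9.183326 - 1) = 2373.2 K

2373.2 K


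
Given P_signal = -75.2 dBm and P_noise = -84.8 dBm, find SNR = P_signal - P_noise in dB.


SNR = -75.2 - (-84.8) = 9.6 dB

9.6 dB


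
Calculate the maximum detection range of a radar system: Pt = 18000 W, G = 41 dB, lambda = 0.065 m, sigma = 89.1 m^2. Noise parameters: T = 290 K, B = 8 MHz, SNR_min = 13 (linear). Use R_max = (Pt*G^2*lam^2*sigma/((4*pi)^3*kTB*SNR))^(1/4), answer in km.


G_lin = 10^(41/10) = 12589.254118
R^4 = 18000 * 12589.254118^2 * 0.065^2 * 89.1 / ((4*pi)^3 * 1.38e-23 * 290 * 8000000.0 * 13)
R^4 = 1.30028e21 m^4
R_max = (1.30028e21)^(1/4) = 189893.1 m = 189.9 km

189.9 km


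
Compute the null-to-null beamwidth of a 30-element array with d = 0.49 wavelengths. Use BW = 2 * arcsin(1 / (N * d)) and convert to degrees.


1/(N*d) = 1/(30*0.49) = 0.068027
BW = 2*arcsin(0.068027) = 7.8 degrees

7.8 degrees


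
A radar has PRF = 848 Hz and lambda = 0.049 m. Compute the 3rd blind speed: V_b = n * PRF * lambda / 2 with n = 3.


V_blind = 3 * 848 * 0.049 / 2 = 62.3 m/s

62.3 m/s


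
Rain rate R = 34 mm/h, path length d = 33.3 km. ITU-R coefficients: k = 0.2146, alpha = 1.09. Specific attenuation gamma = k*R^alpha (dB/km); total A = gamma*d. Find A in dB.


gamma = 0.2146 * 34^1.09 = 10.021708 dB/km
A = 10.021708 * 33.3 = 333.72 dB

333.72 dB


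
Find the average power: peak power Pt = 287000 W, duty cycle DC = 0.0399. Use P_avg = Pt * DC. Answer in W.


P_avg = 287000 * 0.0399 = 11451.3 W

11451.3 W


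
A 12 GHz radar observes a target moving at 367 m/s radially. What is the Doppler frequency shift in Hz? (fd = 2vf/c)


fd = 2 * 367 * 12000000000.0 / 3e8 = 29360.0 Hz

29360.0 Hz


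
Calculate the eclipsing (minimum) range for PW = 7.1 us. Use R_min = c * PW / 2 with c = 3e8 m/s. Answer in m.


R_min = 3e8 * 7.1e-6 / 2 = 1065.0 m

1065.0 m


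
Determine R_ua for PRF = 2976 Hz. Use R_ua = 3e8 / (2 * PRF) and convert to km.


R_ua = 3e8 / (2 * 2976) = 50403.2 m = 50.4 km

50.4 km


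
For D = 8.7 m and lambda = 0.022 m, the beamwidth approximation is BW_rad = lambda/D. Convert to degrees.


BW_rad = 0.022 / 8.7 = 0.002529
BW_deg = 0.14 degrees

0.14 degrees


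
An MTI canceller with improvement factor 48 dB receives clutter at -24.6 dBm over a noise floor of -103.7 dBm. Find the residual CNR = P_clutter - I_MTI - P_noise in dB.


CNR = -24.6 - 48 - (-103.7) = 31.1 dB

31.1 dB


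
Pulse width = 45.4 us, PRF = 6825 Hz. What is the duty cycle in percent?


DC = 45.4e-6 * 6825 * 100 = 30.99%

30.99%


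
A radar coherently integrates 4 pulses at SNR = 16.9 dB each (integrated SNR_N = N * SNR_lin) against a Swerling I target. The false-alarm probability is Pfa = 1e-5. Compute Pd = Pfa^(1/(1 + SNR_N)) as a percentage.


SNR_lin = 10^(16.9/10) = 48.97788
SNR_N = 4 * 48.97788 = 195.91152
1/(1 + SNR_N) = 1/196.91152 = 0.0050784
Pd = (1e-5)^0.0050784 = 0.94321
Pd = 94.3%

94.3%


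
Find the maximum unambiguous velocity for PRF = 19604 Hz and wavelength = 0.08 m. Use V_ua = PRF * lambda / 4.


V_ua = 19604 * 0.08 / 4 = 392.1 m/s

392.1 m/s


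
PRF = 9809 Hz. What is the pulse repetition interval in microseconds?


PRI = 1/9809 = 0.0001019472 s = 101.9 us

101.9 us


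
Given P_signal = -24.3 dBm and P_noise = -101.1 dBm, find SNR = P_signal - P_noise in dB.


SNR = -24.3 - (-101.1) = 76.8 dB

76.8 dB


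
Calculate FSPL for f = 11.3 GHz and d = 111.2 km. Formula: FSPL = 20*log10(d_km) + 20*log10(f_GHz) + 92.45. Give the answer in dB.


20*log10(111.2) = 40.92
20*log10(11.3) = 21.06
FSPL = 154.4 dB

154.4 dB


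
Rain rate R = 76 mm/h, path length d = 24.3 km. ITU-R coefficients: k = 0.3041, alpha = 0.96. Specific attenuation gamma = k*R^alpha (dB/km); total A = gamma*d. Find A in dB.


gamma = 0.3041 * 76^0.96 = 19.435578 dB/km
A = 19.435578 * 24.3 = 472.28 dB

472.28 dB


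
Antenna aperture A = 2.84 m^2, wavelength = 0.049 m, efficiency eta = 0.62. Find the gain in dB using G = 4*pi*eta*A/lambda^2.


G_linear = 4*pi*0.62*2.84/0.049^2 = 9215.69
G_dB = 10*log10(9215.69) = 39.6 dB

39.6 dB


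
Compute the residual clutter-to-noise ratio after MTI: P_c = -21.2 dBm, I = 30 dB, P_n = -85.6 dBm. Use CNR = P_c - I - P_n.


CNR = -21.2 - 30 - (-85.6) = 34.4 dB

34.4 dB


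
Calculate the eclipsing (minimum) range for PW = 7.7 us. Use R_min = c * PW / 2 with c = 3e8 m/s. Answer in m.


R_min = 3e8 * 7.7e-6 / 2 = 1155.0 m

1155.0 m


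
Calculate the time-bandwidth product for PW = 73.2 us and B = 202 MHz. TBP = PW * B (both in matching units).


TBP = 73.2 * 202 = 14786.4

14786.4


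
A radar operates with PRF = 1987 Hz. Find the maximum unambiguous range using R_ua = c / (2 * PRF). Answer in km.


R_ua = 3e8 / (2 * 1987) = 75490.7 m = 75.5 km

75.5 km


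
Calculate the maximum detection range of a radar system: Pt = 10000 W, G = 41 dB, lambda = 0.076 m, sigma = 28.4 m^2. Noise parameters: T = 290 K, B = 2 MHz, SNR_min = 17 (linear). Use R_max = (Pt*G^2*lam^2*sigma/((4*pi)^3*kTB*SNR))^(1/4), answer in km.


G_lin = 10^(41/10) = 12589.254118
R^4 = 10000 * 12589.254118^2 * 0.076^2 * 28.4 / ((4*pi)^3 * 1.38e-23 * 290 * 2000000.0 * 17)
R^4 = 9.62853e20 m^4
R_max = (9.62853e20)^(1/4) = 176153.0 m = 176.2 km

176.2 km


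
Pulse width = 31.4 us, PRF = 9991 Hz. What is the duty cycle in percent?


DC = 31.4e-6 * 9991 * 100 = 31.37%

31.37%


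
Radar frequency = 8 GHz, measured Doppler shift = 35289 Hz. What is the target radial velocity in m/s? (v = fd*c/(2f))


v = 35289 * 3e8 / (2 * 8000000000.0) = 661.7 m/s

661.7 m/s


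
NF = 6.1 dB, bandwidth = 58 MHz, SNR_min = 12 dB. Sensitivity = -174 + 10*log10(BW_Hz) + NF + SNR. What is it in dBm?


10*log10(58000000.0) = 77.63
S = -174 + 77.63 + 6.1 + 12 = -78.3 dBm

-78.3 dBm


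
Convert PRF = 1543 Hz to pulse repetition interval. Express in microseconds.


PRI = 1/1543 = 0.0006480881 s = 648.1 us

648.1 us


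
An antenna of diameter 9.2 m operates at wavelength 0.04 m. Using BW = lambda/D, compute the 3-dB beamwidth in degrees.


BW_rad = 0.04 / 9.2 = 0.004348
BW_deg = 0.25 degrees

0.25 degrees


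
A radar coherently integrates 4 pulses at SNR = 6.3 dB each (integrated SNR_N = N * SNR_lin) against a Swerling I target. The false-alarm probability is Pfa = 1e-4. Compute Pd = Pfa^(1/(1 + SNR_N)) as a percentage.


SNR_lin = 10^(6.3/10) = 4.2658
SNR_N = 4 * 4.2658 = 17.0632
1/(1 + SNR_N) = 1/18.0632 = 0.0553612
Pd = (1e-4)^0.0553612 = 0.60056
Pd = 60.1%

60.1%


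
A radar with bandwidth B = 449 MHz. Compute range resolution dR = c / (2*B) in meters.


dR = 3e8 / (2 * 449000000.0) = 0.33 m

0.33 m


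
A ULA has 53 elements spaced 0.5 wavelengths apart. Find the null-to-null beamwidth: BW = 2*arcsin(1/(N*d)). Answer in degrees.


1/(N*d) = 1/(53*0.5) = 0.037736
BW = 2*arcsin(0.037736) = 4.3 degrees

4.3 degrees


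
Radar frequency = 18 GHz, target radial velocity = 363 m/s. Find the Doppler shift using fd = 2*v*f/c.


fd = 2 * 363 * 18000000000.0 / 3e8 = 43560.0 Hz

43560.0 Hz


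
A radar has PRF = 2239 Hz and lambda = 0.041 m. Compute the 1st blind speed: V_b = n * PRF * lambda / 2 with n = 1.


V_blind = 1 * 2239 * 0.041 / 2 = 45.9 m/s

45.9 m/s


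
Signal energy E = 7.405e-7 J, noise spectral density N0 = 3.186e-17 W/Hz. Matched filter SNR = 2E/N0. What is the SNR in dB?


SNR_lin = 2 * 7.405e-7 / 3.186e-17 = 4.648e10
SNR_dB = 10*log10(4.648e10) = 106.7 dB

106.7 dB


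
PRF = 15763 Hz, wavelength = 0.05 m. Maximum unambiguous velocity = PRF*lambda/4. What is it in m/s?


V_ua = 15763 * 0.05 / 4 = 197.0 m/s

197.0 m/s


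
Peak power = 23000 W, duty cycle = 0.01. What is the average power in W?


P_avg = 23000 * 0.01 = 230.0 W

230.0 W


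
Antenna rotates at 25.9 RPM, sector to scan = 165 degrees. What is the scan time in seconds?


t = 165 / (25.9 * 360) * 60 = 1.06 s

1.06 s


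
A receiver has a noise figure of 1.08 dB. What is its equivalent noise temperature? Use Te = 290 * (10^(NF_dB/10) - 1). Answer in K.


NF_lin = 10^(1.08/10) = 1.282331
Te = 290 * (1.282331 - 1) = 81.9 K

81.9 K


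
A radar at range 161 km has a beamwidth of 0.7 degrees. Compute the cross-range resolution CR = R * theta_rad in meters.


BW_rad = 0.012217305
CR = 161000 * 0.012217305 = 1967.0 m

1967.0 m


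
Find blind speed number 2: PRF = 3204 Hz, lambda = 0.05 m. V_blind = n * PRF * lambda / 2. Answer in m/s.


V_blind = 2 * 3204 * 0.05 / 2 = 160.2 m/s

160.2 m/s


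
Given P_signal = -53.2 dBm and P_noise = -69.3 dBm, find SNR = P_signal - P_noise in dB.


SNR = -53.2 - (-69.3) = 16.1 dB

16.1 dB


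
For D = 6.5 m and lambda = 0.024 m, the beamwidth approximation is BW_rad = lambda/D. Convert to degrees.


BW_rad = 0.024 / 6.5 = 0.003692
BW_deg = 0.21 degrees

0.21 degrees


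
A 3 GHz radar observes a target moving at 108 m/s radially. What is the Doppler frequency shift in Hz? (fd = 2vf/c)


fd = 2 * 108 * 3000000000.0 / 3e8 = 2160.0 Hz

2160.0 Hz


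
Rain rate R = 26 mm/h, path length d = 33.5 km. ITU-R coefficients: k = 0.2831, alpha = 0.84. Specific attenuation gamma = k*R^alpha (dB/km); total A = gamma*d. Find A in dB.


gamma = 0.2831 * 26^0.84 = 4.370363 dB/km
A = 4.370363 * 33.5 = 146.41 dB

146.41 dB


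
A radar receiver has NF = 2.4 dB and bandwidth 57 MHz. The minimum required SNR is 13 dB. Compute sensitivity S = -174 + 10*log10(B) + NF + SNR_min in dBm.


10*log10(57000000.0) = 77.56
S = -174 + 77.56 + 2.4 + 13 = -81.0 dBm

-81.0 dBm


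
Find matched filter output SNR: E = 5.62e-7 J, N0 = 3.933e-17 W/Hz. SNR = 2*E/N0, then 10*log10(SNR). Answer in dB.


SNR_lin = 2 * 5.62e-7 / 3.933e-17 = 2.858e10
SNR_dB = 10*log10(2.858e10) = 104.6 dB

104.6 dB


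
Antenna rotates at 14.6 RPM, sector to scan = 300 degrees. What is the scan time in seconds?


t = 300 / (14.6 * 360) * 60 = 3.42 s

3.42 s


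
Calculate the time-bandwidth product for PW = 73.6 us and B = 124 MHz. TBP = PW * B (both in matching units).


TBP = 73.6 * 124 = 9126.4

9126.4


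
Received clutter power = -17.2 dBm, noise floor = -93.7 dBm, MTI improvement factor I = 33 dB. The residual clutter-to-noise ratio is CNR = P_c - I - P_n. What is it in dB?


CNR = -17.2 - 33 - (-93.7) = 43.5 dB

43.5 dB


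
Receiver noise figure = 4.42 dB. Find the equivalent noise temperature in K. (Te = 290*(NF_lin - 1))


NF_lin = 10^(4.42/10) = 2.766942
Te = 290 * (2.766942 - 1) = 512.4 K

512.4 K


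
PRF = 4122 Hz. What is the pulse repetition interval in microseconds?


PRI = 1/4122 = 0.0002426007 s = 242.6 us

242.6 us


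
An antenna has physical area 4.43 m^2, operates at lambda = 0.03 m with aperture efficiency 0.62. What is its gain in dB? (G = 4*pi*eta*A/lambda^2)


G_linear = 4*pi*0.62*4.43/0.03^2 = 38349.77
G_dB = 10*log10(38349.77) = 45.8 dB

45.8 dB


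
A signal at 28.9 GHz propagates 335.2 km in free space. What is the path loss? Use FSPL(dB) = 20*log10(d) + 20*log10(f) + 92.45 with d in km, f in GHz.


20*log10(335.2) = 50.51
20*log10(28.9) = 29.22
FSPL = 172.2 dB

172.2 dB


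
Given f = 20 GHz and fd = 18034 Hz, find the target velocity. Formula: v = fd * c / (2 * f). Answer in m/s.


v = 18034 * 3e8 / (2 * 20000000000.0) = 135.3 m/s

135.3 m/s


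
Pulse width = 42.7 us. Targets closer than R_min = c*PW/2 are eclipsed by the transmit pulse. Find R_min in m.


R_min = 3e8 * 42.7e-6 / 2 = 6405.0 m

6405.0 m


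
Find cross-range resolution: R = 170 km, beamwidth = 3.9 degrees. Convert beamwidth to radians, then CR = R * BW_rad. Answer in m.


BW_rad = 0.068067841
CR = 170000 * 0.068067841 = 11571.5 m

11571.5 m


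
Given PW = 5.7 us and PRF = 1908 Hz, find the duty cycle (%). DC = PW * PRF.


DC = 5.7e-6 * 1908 * 100 = 1.09%

1.09%


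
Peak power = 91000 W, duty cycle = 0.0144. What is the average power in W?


P_avg = 91000 * 0.0144 = 1310.4 W

1310.4 W


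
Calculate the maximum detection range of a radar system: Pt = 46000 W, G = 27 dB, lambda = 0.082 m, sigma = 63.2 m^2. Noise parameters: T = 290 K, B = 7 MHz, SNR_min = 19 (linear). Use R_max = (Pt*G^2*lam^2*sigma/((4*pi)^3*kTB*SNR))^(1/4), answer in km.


G_lin = 10^(27/10) = 501.187234
R^4 = 46000 * 501.187234^2 * 0.082^2 * 63.2 / ((4*pi)^3 * 1.38e-23 * 290 * 7000000.0 * 19)
R^4 = 4.64884e18 m^4
R_max = (4.64884e18)^(1/4) = 46434.0 m = 46.4 km

46.4 km


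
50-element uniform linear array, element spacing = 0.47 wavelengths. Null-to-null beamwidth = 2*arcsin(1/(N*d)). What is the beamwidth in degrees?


1/(N*d) = 1/(50*0.47) = 0.042553
BW = 2*arcsin(0.042553) = 4.9 degrees

4.9 degrees


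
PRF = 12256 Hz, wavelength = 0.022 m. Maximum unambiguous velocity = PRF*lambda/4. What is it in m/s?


V_ua = 12256 * 0.022 / 4 = 67.4 m/s

67.4 m/s


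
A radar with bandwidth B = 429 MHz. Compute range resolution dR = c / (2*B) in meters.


dR = 3e8 / (2 * 429000000.0) = 0.35 m

0.35 m


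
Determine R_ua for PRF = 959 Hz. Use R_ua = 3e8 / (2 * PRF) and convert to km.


R_ua = 3e8 / (2 * 959) = 156412.9 m = 156.4 km

156.4 km


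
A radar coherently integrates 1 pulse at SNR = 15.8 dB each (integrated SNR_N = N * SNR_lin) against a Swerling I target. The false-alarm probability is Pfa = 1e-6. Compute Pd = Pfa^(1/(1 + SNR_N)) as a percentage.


SNR_lin = 10^(15.8/10) = 38.01894
SNR_N = 1 * 38.01894 = 38.01894
1/(1 + SNR_N) = 1/39.01894 = 0.0256286
Pd = (1e-6)^0.0256286 = 0.70182
Pd = 70.2%

70.2%


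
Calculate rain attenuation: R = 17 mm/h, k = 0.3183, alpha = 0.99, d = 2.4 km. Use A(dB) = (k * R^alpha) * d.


gamma = 0.3183 * 17^0.99 = 5.259943 dB/km
A = 5.259943 * 2.4 = 12.62 dB

12.62 dB


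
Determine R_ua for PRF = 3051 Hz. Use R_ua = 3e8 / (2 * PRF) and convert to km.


R_ua = 3e8 / (2 * 3051) = 49164.2 m = 49.2 km

49.2 km


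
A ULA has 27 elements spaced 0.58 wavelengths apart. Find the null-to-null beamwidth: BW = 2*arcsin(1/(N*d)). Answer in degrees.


1/(N*d) = 1/(27*0.58) = 0.063857
BW = 2*arcsin(0.063857) = 7.3 degrees

7.3 degrees


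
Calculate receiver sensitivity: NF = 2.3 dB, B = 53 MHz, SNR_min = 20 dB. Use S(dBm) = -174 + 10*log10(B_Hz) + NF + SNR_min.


10*log10(53000000.0) = 77.24
S = -174 + 77.24 + 2.3 + 20 = -74.5 dBm

-74.5 dBm
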